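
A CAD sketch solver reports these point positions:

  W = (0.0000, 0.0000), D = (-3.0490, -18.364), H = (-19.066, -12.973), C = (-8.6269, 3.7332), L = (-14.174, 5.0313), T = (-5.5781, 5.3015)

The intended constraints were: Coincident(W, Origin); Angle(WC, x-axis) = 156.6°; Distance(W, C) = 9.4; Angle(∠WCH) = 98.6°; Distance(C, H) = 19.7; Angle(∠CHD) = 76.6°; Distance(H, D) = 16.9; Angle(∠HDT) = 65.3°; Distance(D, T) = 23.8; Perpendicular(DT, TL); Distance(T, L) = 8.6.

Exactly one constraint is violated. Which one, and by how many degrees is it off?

Perpendicular(DT, TL) — off by 4.30°.

W = (0.00, 0.00) ✓; WC at 156.6° ✓; |WC| = 9.400 ✓; ∠WCH = 98.60° ✓; |CH| = 19.70 ✓; ∠CHD = 76.60° ✓; |HD| = 16.90 ✓; ∠HDT = 65.30° ✓; |DT| = 23.80 ✓; ∠(DT, TL) = 85.70° ✗; |TL| = 8.600 ✓.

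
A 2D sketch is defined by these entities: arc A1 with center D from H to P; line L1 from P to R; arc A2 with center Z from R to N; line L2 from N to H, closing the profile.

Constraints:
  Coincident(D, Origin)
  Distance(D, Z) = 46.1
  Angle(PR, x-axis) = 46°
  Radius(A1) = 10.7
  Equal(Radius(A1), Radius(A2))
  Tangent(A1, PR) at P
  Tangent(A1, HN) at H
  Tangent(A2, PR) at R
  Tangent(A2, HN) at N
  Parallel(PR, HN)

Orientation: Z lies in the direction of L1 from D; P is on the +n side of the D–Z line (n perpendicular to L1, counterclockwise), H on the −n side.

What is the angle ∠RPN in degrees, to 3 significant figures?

24.9°

The slot axis is L1's direction at 46.0°, so u = (cos 46.0°, sin 46.0°) = (0.695, 0.719) and n = (−sin 46.0°, cos 46.0°) = (-0.719, 0.695). D is at the origin and Z lies 46.1 along u from D, so Z = 46.1·u = (32.0, 33.2). Tangency of A1 to both parallel lines with radius 10.7 puts P and H at D ± 10.7·n: P = (-7.70, 7.43), H = (7.70, -7.43). Equal radii place R and N the same way about Z: R = Z + 10.7·n = (24.3, 40.6), N = Z − 10.7·n = (39.7, 25.7). Then cos ∠RPN = PR·PN / (|PR||PN|), giving 24.9°.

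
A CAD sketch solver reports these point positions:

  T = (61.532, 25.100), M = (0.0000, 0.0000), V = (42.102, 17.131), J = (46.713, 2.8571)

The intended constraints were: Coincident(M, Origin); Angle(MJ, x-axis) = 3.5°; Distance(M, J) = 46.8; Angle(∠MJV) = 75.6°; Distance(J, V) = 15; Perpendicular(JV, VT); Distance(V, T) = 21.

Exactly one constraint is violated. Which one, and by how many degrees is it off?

Perpendicular(JV, VT) — off by 4.40°.

M = (0.00, 0.00) ✓; MJ at 3.500° ✓; |MJ| = 46.80 ✓; ∠MJV = 75.60° ✓; |JV| = 15.00 ✓; ∠(JV, VT) = 85.60° ✗; |VT| = 21.00 ✓.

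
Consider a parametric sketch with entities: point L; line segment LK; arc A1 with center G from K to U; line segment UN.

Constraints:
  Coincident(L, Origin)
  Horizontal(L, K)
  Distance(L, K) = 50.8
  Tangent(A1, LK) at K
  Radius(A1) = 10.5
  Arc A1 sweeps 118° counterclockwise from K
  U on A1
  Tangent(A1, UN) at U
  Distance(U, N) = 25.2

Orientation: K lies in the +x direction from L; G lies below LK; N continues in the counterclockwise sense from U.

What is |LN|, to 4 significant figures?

65.32

On A1, K sits at bearing 90° from G; a 118° counterclockwise sweep puts U at bearing 208°, so U = G + 10.5·(cos 208°, sin 208°) = (41.53, -15.43). A1 meets UN tangentially, so GU is at right angles to UN, so UN runs along (−sin 208°, cos 208°); with |UN| = 25.2, N = (53.36, -37.68). Then |LN| = |N − L| = 65.32.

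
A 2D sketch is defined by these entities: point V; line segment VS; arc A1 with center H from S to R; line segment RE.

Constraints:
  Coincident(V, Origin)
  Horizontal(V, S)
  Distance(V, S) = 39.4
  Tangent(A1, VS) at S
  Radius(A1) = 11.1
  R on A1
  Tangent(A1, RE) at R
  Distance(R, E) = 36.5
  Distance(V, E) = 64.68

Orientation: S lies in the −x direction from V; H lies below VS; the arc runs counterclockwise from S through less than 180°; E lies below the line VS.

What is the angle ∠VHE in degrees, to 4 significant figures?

109.7°

Checks: |HS| = 11.10 ✓; |HR| = 11.10 ✓; ∠(HR, RE) = 90.00° ✓; |RE| = 36.50 ✓; |VE| = 64.68 ✓.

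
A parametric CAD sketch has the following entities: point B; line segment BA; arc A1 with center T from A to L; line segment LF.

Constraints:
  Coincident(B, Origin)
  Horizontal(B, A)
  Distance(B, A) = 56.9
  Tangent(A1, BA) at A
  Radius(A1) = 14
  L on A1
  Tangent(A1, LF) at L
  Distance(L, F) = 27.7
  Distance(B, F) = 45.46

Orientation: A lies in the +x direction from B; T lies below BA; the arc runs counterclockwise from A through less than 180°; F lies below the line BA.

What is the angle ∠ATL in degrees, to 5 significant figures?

63.149°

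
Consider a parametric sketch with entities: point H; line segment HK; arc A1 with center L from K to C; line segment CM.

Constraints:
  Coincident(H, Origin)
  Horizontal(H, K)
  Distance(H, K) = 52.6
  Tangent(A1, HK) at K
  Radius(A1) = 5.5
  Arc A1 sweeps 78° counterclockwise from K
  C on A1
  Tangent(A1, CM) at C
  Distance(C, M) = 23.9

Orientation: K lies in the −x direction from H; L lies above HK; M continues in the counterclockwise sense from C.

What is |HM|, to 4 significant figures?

50.54

H is at the origin; H and K share the same y with |HK| = 52.6 and K on the −x side, so K = (-52.60, 0.000). Since A1 is tangent to HK there, LK ⟂ HK, so L = K + (0, 5.5) = (-52.60, 5.500). On A1, K sits at bearing -90° from L; a 78° counterclockwise sweep puts C at bearing -12°, so C = L + 5.5·(cos -12°, sin -12°) = (-47.22, 4.356). A1 meets CM tangentially, so LC is at right angles to CM, so CM runs along (−sin -12°, cos -12°); with |CM| = 23.9, M = (-42.25, 27.73). Then |HM| = |M − H| = 50.54.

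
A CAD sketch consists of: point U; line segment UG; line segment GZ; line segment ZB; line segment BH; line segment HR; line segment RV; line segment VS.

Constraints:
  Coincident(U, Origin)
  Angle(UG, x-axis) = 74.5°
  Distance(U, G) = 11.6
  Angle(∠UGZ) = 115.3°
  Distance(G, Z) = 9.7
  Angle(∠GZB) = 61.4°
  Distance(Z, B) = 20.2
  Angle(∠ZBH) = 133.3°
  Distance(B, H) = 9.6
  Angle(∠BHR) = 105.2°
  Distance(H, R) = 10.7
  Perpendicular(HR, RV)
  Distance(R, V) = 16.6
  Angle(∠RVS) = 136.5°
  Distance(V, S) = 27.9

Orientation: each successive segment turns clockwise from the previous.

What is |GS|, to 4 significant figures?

28.44

U is at the origin; UG runs at 74.5° with length 11.6, so G = (3.100, 11.18). ∠UGZ = 115.3° gives GZ at 9.800° from the x-axis; with |GZ| = 9.7, Z = (12.66, 12.83). ∠GZB = 61.4° gives ZB at -108.8° from the x-axis; with |ZB| = 20.2, B = (6.149, -6.293). ∠ZBH = 133.3° gives BH at -155.5° from the x-axis; with |BH| = 9.6, H = (-2.587, -10.27). ∠BHR = 105.2° gives HR at 129.7° from the x-axis; with |HR| = 10.7, R = (-9.422, -2.042). The perpendicularity gives RV at right angles to HR, so RV runs at 39.70°; with |RV| = 16.6, V = (3.350, 8.562). ∠RVS = 136.5° gives VS at -3.800° from the x-axis; with |VS| = 27.9, S = (31.19, 6.713). Then |GS| = |S − G| = 28.44.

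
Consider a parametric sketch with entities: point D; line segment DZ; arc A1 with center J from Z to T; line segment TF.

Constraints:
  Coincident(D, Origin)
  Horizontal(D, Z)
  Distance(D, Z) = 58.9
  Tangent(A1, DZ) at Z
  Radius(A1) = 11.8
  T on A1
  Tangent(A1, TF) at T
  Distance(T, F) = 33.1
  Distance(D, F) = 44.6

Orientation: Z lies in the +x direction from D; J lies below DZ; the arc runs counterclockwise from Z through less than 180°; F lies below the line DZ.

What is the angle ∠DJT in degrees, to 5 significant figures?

22.915°

D is at the origin; D and Z share the same y with |DZ| = 58.9 and Z on the +x side, so Z = (58.900, 0.0000). The tangent condition forces JZ to be normal to DZ, so J = Z + (0, -11.8) = (58.900, -11.800). Since JT ⟂ TF (tangency), |JF| = √(11.8² + 33.1²) = 35.140 regardless of where T sits on A1. So F lies on both circle(D, 44.6) and circle(J, 35.140); the below-DZ intersection is F = (30.520, -32.522). T is the foot of the tangent from F: T = (49.145, -5.1600).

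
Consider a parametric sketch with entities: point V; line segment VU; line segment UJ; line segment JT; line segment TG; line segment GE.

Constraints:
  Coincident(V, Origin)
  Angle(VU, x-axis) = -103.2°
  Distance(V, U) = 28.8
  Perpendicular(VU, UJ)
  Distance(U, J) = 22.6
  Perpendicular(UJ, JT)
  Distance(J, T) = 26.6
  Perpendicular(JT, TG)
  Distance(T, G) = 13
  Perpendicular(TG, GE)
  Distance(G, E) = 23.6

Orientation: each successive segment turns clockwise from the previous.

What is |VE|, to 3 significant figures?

27.5

The perpendicularity gives TG at right angles to JT, so TG runs at -13.2°; with |TG| = 13.0, G = (-9.85, 0.0503). TG ⟂ GE, so GE runs at -103°; with |GE| = 23.6, E = (-15.2, -22.9). Then |VE| = |E − V| = 27.5.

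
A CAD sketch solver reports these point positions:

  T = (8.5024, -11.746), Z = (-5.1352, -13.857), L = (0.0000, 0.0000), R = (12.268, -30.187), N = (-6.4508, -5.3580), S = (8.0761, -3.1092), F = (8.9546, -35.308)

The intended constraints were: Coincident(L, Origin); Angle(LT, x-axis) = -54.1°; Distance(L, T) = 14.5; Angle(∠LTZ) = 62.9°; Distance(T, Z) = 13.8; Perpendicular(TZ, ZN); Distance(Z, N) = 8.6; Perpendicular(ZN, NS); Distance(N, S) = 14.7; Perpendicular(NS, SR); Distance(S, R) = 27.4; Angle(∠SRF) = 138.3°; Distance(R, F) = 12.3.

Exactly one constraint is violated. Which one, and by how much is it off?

Distance(R, F) = 12.3 — off by 6.20.

L = (0.00, 0.00) ✓; LT at -54.10° ✓; |LT| = 14.50 ✓; ∠LTZ = 62.90° ✓; |TZ| = 13.80 ✓; ∠(TZ, ZN) = 90.00° ✓; |ZN| = 8.600 ✓; ∠(ZN, NS) = 90.00° ✓; |NS| = 14.70 ✓; ∠(NS, SR) = 90.00° ✓; |SR| = 27.40 ✓; ∠SRF = 138.3° ✓; |RF| = 6.099 ✗.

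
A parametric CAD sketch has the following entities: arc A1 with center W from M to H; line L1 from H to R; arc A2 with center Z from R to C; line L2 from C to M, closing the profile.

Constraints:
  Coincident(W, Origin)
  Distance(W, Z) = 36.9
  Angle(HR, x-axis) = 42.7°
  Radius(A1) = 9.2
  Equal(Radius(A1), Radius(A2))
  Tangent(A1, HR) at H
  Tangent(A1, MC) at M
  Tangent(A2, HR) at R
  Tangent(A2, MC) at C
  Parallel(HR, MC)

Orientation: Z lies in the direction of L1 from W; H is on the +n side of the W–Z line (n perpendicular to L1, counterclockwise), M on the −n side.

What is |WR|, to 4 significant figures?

38.03

The slot axis is L1's direction at 42.7°, so u = (cos 42.7°, sin 42.7°) = (0.7349, 0.6782) and n = (−sin 42.7°, cos 42.7°) = (-0.6782, 0.7349). W is at the origin and Z lies 36.9 along u from W, so Z = 36.9·u = (27.12, 25.02). Tangency of A1 to both parallel lines with radius 9.2 puts H and M at W ± 9.2·n: H = (-6.239, 6.761), M = (6.239, -6.761). Equal radii place R and C the same way about Z: R = Z + 9.2·n = (20.88, 31.79), C = Z − 9.2·n = (33.36, 18.26). Then |WR| = |R − W| = 38.03.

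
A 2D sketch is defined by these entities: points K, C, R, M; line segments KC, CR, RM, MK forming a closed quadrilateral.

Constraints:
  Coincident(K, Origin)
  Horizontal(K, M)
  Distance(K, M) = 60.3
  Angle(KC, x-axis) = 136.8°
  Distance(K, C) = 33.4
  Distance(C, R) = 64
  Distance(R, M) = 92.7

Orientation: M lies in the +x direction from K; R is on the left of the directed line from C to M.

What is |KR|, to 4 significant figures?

77.90

K is at the origin; K and M share the same y with |KM| = 60.3 and M in +x, so M = (60.3, 0). KC runs at 136.8° with |KC| = 33.4, so C = (-24.35, 22.86). R is determined by |CR| = 64.0 and |RM| = 92.7 together: it lies at the intersection of circle(C, 64.0) and circle(M, 92.7). With |CM| = 87.68, the foot of the radical line on CM is 18.19 from C and the perpendicular offset is √(64.0² − 18.19²) = 61.36. Taking the left-of-CM solution: R = (9.218, 77.36).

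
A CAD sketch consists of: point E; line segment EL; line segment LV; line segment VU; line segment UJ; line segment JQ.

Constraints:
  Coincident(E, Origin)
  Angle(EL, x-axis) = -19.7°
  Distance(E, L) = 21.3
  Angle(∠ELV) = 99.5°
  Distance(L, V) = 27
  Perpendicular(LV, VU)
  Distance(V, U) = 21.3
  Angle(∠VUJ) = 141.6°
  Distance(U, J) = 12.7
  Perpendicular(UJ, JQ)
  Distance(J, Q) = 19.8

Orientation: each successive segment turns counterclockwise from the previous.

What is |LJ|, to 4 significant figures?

36.63

E is at the origin; EL runs at -19.7° with length 21.3, so L = (20.05, -7.180). ∠ELV = 99.5° gives LV at 60.80° from the x-axis; with |LV| = 27.0, V = (33.23, 16.39). The perpendicularity gives VU at right angles to LV, so VU runs at 150.8°; with |VU| = 21.3, U = (14.63, 26.78). ∠VUJ = 141.6° gives UJ at -170.8° from the x-axis; with |UJ| = 12.7, J = (2.096, 24.75). Then |LJ| = |J − L| = 36.63.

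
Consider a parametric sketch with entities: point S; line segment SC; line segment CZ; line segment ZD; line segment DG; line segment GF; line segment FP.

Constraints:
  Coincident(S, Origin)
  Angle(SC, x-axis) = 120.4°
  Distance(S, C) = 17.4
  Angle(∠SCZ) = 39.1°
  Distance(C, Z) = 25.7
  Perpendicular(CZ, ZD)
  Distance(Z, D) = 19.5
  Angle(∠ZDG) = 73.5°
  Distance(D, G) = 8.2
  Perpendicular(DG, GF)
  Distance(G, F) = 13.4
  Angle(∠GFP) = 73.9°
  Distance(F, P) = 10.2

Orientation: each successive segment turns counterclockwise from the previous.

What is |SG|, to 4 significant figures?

7.563

S is at the origin; SC runs at 120.4° with length 17.4, so C = (-8.805, 15.01). ∠SCZ = 39.1° gives CZ at -98.70° from the x-axis; with |CZ| = 25.7, Z = (-12.69, -10.40). The perpendicularity gives ZD at right angles to CZ, so ZD runs at -8.700°; with |ZD| = 19.5, D = (6.583, -13.35). ∠ZDG = 73.5° gives DG at 97.80° from the x-axis; with |DG| = 8.2, G = (5.470, -5.222). Then |SG| = |G − S| = 7.563.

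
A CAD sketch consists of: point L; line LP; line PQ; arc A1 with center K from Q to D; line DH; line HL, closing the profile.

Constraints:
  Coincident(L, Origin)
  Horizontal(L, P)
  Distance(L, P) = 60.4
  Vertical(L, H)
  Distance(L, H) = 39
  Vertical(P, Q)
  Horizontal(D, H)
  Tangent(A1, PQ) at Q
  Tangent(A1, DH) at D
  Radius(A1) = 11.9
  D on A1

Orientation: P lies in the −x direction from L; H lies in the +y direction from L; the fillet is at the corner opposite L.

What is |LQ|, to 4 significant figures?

66.20

The virtual corner opposite L is at (-60.40, 39.00). Since A1 is tangent to PQ there, KQ ⟂ PQ and since A1 is tangent to DH there, KD ⟂ DH, with radius 11.9, so the center K sits 11.9 in from both sides at K = (-48.50, 27.10). That places the tangent points at Q = (-60.40, 27.10) on PQ and D = (-48.50, 39.00) on DH. Then |LQ| = |Q − L| = 66.20.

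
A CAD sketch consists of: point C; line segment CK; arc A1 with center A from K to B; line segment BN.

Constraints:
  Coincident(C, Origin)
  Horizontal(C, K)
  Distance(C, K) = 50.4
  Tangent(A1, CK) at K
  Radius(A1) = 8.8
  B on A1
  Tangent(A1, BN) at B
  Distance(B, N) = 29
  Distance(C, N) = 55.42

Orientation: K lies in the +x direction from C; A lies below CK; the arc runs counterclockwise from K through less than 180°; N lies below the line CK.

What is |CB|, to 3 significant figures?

42.5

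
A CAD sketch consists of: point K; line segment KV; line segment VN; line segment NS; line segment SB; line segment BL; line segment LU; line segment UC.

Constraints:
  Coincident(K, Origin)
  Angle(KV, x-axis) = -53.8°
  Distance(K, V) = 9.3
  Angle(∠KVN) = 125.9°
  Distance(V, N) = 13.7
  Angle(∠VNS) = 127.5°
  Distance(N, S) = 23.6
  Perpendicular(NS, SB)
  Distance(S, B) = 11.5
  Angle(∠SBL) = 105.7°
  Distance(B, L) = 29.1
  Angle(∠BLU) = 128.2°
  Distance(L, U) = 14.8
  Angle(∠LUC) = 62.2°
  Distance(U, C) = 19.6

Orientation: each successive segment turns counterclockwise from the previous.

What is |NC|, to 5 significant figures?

2.3743

K is at the origin; KV runs at -53.8° with length 9.3, so V = (5.4926, -7.5047). ∠KVN = 125.9° gives VN at 0.30000° from the x-axis; with |VN| = 13.7, N = (19.192, -7.4330). ∠VNS = 127.5° gives NS at 52.800° from the x-axis; with |NS| = 23.6, S = (33.461, 11.365). NS ⟂ SB, so SB runs at 142.80°; with |SB| = 11.5, B = (24.301, 18.318). ∠SBL = 105.7° gives BL at -142.90° from the x-axis; with |BL| = 29.1, L = (1.0912, 0.76465). ∠BLU = 128.2° gives LU at -91.100° from the x-axis; with |LU| = 14.8, U = (0.80708, -14.033). ∠LUC = 62.2° gives UC at 26.700° from the x-axis; with |UC| = 19.6, C = (18.317, -5.2260). Then |NC| = |C − N| = 2.3743.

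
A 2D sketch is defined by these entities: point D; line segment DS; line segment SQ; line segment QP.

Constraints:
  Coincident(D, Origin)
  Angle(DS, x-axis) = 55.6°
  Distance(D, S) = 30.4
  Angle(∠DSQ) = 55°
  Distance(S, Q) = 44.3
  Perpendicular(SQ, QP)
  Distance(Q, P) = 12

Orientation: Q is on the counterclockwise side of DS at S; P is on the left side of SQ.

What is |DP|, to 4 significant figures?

29.80

D is at the origin; DS runs at 55.6° with length 30.4, so S = 30.4·(cos 55.6°, sin 55.6°) = (17.17, 25.08). ∠DSQ = 55.0°, so SQ runs at 55.6° + (180° − 55.0°) = 180.6° from the x-axis; with |SQ| = 44.3, Q = S + 44.3·(cos 180.6°, sin 180.6°) = (-27.12, 24.62). SQ is perpendicular to QP; with |QP| = 12.0 on the left of SQ, P = Q + 12.0·(0.01047, -0.9999) = (-27.00, 12.62). Then |DP| = |P − D| = 29.80.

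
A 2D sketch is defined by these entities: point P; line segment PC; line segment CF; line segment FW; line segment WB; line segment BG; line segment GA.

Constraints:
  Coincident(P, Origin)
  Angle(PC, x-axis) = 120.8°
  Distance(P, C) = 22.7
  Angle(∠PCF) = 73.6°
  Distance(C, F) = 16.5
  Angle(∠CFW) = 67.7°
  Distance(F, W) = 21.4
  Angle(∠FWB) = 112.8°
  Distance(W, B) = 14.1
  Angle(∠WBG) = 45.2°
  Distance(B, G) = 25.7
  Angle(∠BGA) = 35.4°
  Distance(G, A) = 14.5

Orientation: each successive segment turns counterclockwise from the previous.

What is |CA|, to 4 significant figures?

18.74

P is at the origin; PC runs at 120.8° with length 22.7, so C = (-11.62, 19.50). ∠PCF = 73.6° gives CF at -132.8° from the x-axis; with |CF| = 16.5, F = (-22.83, 7.392). ∠CFW = 67.7° gives FW at -20.50° from the x-axis; with |FW| = 21.4, W = (-2.789, -0.1026). ∠FWB = 112.8° gives WB at 46.70° from the x-axis; with |WB| = 14.1, B = (6.881, 10.16). ∠WBG = 45.2° gives BG at -178.5° from the x-axis; with |BG| = 25.7, G = (-18.81, 9.486). ∠BGA = 35.4° gives GA at -33.90° from the x-axis; with |GA| = 14.5, A = (-6.775, 1.399). Then |CA| = |A − C| = 18.74.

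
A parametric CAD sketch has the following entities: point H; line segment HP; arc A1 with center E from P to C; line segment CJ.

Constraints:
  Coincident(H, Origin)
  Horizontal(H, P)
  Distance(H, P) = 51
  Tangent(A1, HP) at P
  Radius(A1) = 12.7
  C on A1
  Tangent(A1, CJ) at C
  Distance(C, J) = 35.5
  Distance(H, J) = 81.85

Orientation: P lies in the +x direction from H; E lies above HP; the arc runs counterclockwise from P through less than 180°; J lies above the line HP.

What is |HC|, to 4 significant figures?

64.66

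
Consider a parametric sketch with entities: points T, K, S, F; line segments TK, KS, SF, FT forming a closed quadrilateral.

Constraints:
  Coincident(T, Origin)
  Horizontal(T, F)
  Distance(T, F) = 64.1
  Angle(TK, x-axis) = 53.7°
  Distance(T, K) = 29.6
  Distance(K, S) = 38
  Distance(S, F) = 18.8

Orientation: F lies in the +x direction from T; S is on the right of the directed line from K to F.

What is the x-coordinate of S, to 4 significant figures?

45.40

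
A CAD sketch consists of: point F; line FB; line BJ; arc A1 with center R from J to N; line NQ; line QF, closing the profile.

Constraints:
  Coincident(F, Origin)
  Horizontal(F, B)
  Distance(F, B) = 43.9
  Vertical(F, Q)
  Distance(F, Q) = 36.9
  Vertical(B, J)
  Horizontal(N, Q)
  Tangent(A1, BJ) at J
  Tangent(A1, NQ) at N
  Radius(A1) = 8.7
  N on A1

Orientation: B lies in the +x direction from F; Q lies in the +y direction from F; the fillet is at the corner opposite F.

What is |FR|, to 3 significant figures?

45.1

F is at the origin; FB is horizontal with |FB| = 43.9 and B on the +x side, so B = (43.9, 0.00). F and Q share the same x with |FQ| = 36.9 and Q on the +y side, so Q = (0.00, 36.9). The virtual corner opposite F is at (43.9, 36.9). A1 meets BJ tangentially, so RJ is at right angles to BJ and the tangent condition forces RN to be normal to NQ, with radius 8.7, so the center R sits 8.7 in from both sides at R = (35.2, 28.2). Then |FR| = |R − F| = 45.1.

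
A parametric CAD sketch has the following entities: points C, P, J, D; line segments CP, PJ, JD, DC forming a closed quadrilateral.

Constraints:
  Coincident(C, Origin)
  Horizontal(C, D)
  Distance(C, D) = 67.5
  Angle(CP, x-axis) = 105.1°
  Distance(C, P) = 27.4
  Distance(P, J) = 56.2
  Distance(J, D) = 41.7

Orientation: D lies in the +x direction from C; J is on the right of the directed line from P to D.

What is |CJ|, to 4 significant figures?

33.49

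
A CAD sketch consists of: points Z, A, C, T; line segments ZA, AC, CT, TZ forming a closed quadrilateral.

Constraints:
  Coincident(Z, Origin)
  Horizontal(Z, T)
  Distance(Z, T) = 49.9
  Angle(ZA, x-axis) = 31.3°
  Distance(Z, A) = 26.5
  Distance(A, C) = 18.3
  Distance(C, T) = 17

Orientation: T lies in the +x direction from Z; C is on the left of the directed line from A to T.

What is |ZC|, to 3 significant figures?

43.4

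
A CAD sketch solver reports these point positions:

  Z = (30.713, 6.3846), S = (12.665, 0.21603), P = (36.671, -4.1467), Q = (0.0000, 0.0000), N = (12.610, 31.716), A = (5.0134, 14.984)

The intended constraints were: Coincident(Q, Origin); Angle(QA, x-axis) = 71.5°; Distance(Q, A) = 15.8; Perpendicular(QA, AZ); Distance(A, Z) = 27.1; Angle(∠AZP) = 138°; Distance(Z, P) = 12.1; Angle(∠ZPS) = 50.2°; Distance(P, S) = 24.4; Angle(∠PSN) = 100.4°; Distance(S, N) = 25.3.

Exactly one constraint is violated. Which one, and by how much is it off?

Distance(S, N) = 25.3 — off by 6.20.

Q = (0.00, 0.00) ✓; QA at 71.50° ✓; |QA| = 15.80 ✓; ∠(QA, AZ) = 90.00° ✓; |AZ| = 27.10 ✓; ∠AZP = 138.0° ✓; |ZP| = 12.10 ✓; ∠ZPS = 50.20° ✓; |PS| = 24.40 ✓; ∠PSN = 100.4° ✓; |SN| = 31.50 ✗.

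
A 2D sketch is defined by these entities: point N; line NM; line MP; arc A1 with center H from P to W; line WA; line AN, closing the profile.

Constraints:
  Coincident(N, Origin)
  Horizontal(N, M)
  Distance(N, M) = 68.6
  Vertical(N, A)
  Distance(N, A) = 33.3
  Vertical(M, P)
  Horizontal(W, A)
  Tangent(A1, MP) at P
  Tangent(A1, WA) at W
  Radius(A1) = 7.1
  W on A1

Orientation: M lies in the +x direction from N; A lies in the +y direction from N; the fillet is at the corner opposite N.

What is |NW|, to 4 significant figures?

69.94

N is at the origin; NM is horizontal with |NM| = 68.6 and M on the +x side, so M = (68.60, 0.000). NA is vertical with |NA| = 33.3 and A on the +y side, so A = (0.000, 33.30). The virtual corner opposite N is at (68.60, 33.30). A1 meets MP tangentially, so HP is at right angles to MP and the tangent condition forces HW to be normal to WA, with radius 7.1, so the center H sits 7.1 in from both sides at H = (61.50, 26.20). That places the tangent points at P = (68.60, 26.20) on MP and W = (61.50, 33.30) on WA. Then |NW| = |W − N| = 69.94.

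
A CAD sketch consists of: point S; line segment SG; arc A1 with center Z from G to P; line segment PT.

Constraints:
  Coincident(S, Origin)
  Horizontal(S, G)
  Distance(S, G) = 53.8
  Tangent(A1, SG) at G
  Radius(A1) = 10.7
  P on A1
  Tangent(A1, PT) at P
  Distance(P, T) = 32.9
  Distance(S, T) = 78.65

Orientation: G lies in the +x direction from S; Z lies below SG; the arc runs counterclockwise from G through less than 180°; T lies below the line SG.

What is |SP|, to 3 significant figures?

48.6

S is at the origin; S and G share the same y with |SG| = 53.8 and G on the +x side, so G = (53.8, 0.00). Tangency of A1 to SG means the radius ZG is perpendicular to SG, so Z = G + (0, -10.7) = (53.8, -10.7). Since ZP ⟂ PT (tangency), |ZT| = √(10.7² + 32.9²) = 34.6 regardless of where P sits on A1. So T lies on both circle(S, 78.65) and circle(Z, 34.6); the below-SG intersection is T = (65.7, -43.2). P is the foot of the tangent from T: P = (45.4, -17.3).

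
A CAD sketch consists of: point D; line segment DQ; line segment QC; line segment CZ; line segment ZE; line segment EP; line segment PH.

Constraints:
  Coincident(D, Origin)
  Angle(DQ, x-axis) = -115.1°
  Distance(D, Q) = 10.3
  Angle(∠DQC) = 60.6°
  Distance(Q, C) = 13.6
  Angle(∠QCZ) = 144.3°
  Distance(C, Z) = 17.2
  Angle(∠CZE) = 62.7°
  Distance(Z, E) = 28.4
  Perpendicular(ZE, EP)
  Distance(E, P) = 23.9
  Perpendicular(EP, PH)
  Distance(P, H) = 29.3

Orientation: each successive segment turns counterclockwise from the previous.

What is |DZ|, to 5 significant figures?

22.537

D is at the origin; DQ runs at -115.1° with length 10.3, so Q = (-4.3693, -9.3274). ∠DQC = 60.6° gives QC at 4.3000° from the x-axis; with |QC| = 13.6, C = (9.1925, -8.3076). ∠QCZ = 144.3° gives CZ at 40.000° from the x-axis; with |CZ| = 17.2, Z = (22.368, 2.7483). Then |DZ| = |Z − D| = 22.537.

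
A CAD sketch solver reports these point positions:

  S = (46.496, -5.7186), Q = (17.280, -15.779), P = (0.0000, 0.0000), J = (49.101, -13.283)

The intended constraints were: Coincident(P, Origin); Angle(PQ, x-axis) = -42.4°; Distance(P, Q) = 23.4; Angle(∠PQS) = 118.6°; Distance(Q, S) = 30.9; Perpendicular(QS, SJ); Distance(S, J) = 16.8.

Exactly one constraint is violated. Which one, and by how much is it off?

Distance(S, J) = 16.8 — off by 8.80.

P = (0.00, 0.00) ✓; PQ at -42.40° ✓; |PQ| = 23.40 ✓; ∠PQS = 118.6° ✓; |QS| = 30.90 ✓; ∠(QS, SJ) = 90.00° ✓; |SJ| = 8.000 ✗.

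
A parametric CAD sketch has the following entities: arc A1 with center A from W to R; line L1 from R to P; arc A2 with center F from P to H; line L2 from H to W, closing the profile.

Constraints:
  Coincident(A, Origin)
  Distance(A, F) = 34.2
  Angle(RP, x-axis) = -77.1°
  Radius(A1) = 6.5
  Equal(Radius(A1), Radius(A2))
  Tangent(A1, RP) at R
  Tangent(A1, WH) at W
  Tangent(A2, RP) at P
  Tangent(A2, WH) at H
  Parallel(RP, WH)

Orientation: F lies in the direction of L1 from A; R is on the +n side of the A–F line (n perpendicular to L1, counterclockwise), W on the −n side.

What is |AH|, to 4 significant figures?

34.81

Tangency of A1 to both parallel lines with radius 6.5 puts R and W at A ± 6.5·n: R = (6.336, 1.451), W = (-6.336, -1.451). Equal radii place P and H the same way about F: P = F + 6.5·n = (13.97, -31.89), H = F − 6.5·n = (1.299, -34.79). Then |AH| = |H − A| = 34.81.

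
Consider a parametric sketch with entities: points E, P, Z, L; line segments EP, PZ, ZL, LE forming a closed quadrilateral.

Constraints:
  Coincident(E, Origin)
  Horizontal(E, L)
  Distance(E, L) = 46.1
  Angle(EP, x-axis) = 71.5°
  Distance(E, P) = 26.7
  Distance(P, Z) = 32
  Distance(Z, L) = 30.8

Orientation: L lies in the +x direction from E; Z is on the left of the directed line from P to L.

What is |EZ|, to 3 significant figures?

50.2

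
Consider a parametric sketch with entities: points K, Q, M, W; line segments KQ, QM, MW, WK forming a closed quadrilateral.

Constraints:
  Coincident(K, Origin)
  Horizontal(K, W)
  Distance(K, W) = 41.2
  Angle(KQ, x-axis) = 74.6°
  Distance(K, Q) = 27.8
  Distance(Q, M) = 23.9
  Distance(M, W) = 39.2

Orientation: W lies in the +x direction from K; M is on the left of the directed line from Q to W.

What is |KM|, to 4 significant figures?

47.12

K is at the origin; K and W share the same y with |KW| = 41.2 and W in +x, so W = (41.2, 0). KQ runs at 74.6° with |KQ| = 27.8, so Q = (7.382, 26.80). M is determined by |QM| = 23.9 and |MW| = 39.2 together: it lies at the intersection of circle(Q, 23.9) and circle(W, 39.2). With |QW| = 43.15, the foot of the radical line on QW is 10.39 from Q and the perpendicular offset is √(23.9² − 10.39²) = 21.52. Taking the left-of-QW solution: M = (28.89, 37.22).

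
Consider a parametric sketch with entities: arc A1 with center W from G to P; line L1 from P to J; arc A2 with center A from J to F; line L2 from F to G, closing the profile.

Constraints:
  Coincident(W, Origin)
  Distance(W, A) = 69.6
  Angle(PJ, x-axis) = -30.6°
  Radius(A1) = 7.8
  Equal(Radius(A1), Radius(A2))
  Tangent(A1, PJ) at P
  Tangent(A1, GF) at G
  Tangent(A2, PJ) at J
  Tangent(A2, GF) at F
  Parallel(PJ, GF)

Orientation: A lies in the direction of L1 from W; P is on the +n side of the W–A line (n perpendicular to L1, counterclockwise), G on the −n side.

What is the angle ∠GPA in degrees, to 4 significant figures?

83.61°

W is at the origin and A lies 69.6 along u from W, so A = 69.6·u = (59.91, -35.43). Tangency of A1 to both parallel lines with radius 7.8 puts P and G at W ± 7.8·n: P = (3.971, 6.714), G = (-3.971, -6.714). Then cos ∠GPA = PG·PA / (|PG||PA|), giving 83.61°.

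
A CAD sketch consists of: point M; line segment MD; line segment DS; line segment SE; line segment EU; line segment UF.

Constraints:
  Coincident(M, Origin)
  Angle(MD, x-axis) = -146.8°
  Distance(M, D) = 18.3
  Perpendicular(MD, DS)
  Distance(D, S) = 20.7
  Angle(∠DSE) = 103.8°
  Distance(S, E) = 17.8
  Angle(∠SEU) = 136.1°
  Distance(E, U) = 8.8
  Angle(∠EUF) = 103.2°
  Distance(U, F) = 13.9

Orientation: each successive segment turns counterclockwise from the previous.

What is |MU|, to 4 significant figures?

21.57

∠DSE = 103.8° gives SE at 19.40° from the x-axis; with |SE| = 17.8, E = (12.81, -21.43). ∠SEU = 136.1° gives EU at 63.30° from the x-axis; with |EU| = 8.8, U = (16.77, -13.57). Then |MU| = |U − M| = 21.57.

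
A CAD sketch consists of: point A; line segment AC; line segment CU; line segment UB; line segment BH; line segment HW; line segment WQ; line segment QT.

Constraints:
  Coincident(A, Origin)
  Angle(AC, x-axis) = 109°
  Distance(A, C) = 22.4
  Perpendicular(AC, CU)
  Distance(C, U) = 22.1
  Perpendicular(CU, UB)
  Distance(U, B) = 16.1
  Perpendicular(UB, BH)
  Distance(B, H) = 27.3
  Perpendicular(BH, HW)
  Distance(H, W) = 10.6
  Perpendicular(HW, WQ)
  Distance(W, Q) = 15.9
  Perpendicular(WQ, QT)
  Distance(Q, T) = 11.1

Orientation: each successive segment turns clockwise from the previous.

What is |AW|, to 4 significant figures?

17.68

A is at the origin; AC runs at 109.0° with length 22.4, so C = (-7.293, 21.18). The perpendicularity gives CU at right angles to AC, so CU runs at 19.00°; with |CU| = 22.1, U = (13.60, 28.37). The perpendicularity gives UB at right angles to CU, so UB runs at -71.00°; with |UB| = 16.1, B = (18.84, 13.15). The perpendicularity gives BH at right angles to UB, so BH runs at -161.0°; with |BH| = 27.3, H = (-6.968, 4.264). BH ⟂ HW, so HW runs at 109.0°; with |HW| = 10.6, W = (-10.42, 14.29). Then |AW| = |W − A| = 17.68.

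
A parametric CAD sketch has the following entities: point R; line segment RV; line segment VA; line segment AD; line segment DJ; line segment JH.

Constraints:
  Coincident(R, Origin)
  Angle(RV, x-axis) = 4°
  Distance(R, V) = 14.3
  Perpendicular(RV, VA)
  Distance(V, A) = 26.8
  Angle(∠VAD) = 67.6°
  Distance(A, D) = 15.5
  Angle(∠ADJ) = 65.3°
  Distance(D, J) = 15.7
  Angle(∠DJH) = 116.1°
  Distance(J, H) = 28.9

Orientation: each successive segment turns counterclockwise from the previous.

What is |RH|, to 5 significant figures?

43.604

R is at the origin; RV runs at 4.0° with length 14.3, so V = (14.265, 0.99752). RV ⟂ VA, so VA runs at 94.000°; with |VA| = 26.8, A = (12.396, 27.732). ∠VAD = 67.6° gives AD at -153.60° from the x-axis; with |AD| = 15.5, D = (-1.4878, 20.840). ∠ADJ = 65.3° gives DJ at -38.900° from the x-axis; with |DJ| = 15.7, J = (10.731, 10.981). ∠DJH = 116.1° gives JH at 25.000° from the x-axis; with |JH| = 28.9, H = (36.923, 23.195). Then |RH| = |H − R| = 43.604.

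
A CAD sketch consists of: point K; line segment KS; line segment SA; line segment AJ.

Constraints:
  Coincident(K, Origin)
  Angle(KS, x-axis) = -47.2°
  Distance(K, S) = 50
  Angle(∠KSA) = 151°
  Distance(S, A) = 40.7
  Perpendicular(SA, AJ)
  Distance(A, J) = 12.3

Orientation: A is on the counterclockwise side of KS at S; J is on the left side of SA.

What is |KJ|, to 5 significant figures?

85.271

K is at the origin; KS runs at -47.2° with length 50.0, so S = 50.0·(cos -47.2°, sin -47.2°) = (33.972, -36.686). ∠KSA = 151.0°, so SA runs at -47.2° + (180° − 151.0°) = -18.200° from the x-axis; with |SA| = 40.7, A = S + 40.7·(cos -18.200°, sin -18.200°) = (72.636, -49.399). SA is perpendicular to AJ; with |AJ| = 12.3 on the left of SA, J = A + 12.3·(0.31233, 0.94997) = (76.478, -37.714). Then |KJ| = |J − K| = 85.271.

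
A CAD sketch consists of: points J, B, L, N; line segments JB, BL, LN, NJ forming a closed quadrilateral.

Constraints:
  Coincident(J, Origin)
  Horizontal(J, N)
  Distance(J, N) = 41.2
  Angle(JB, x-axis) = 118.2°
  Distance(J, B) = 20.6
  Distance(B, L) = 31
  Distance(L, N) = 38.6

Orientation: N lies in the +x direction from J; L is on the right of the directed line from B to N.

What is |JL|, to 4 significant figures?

10.45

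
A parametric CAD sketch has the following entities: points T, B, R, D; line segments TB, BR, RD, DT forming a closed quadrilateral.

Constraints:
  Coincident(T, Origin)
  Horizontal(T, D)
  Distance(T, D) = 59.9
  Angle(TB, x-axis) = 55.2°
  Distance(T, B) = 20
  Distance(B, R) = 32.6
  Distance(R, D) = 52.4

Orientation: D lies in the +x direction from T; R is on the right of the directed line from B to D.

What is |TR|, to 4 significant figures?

19.02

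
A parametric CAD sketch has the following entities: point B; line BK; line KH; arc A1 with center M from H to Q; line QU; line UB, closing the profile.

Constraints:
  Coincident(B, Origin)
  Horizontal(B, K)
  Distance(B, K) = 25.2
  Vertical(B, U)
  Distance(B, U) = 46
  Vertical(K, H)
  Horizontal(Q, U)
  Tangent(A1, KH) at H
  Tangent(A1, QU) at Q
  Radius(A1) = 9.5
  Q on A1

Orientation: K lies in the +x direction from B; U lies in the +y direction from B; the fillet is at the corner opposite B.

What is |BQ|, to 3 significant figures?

48.6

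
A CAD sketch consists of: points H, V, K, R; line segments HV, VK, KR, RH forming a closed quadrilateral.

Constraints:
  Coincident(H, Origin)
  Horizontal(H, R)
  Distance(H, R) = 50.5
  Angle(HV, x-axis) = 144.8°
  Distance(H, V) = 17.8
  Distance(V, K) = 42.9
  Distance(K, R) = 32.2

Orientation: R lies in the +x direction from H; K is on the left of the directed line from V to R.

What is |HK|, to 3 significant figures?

34.5

H is at the origin; HR is horizontal with |HR| = 50.5 and R in +x, so R = (50.5, 0). HV runs at 144.8° with |HV| = 17.8, so V = (-14.5, 10.3). K is determined by |VK| = 42.9 and |KR| = 32.2 together: it lies at the intersection of circle(V, 42.9) and circle(R, 32.2). With |VR| = 65.8, the foot of the radical line on VR is 39.0 from V and the perpendicular offset is √(42.9² − 39.0²) = 17.8. Taking the left-of-VR solution: K = (26.8, 21.8).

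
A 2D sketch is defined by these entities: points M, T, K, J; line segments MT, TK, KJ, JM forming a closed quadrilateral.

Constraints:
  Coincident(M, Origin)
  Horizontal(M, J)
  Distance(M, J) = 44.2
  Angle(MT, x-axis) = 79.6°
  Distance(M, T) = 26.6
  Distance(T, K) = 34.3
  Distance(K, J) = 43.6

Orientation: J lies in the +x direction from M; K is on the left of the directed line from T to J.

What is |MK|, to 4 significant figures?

55.07

Checks: |TK| = 34.30 ✓; |KJ| = 43.60 ✓.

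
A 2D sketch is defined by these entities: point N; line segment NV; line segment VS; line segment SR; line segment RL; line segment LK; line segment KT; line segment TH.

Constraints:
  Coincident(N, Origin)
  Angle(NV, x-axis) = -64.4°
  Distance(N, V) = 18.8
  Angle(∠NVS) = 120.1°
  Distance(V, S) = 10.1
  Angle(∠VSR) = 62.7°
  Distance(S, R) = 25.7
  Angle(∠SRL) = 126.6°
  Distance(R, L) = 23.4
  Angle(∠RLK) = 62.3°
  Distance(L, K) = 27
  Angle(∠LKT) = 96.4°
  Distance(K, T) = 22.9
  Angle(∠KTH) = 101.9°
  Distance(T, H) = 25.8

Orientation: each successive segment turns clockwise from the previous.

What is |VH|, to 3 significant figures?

32.1

N is at the origin; NV runs at -64.4° with length 18.8, so V = (8.12, -17.0). ∠NVS = 120.1° gives VS at -124° from the x-axis; with |VS| = 10.1, S = (2.43, -25.3). ∠VSR = 62.7° gives SR at 118° from the x-axis; with |SR| = 25.7, R = (-9.79, -2.69). ∠SRL = 126.6° gives RL at 65.0° from the x-axis; with |RL| = 23.4, L = (0.0973, 18.5). ∠RLK = 62.3° gives LK at -52.7° from the x-axis; with |LK| = 27.0, K = (16.5, -2.96). ∠LKT = 96.4° gives KT at -136° from the x-axis; with |KT| = 22.9, T = (-0.0969, -18.8). ∠KTH = 101.9° gives TH at 146° from the x-axis; with |TH| = 25.8, H = (-21.4, -4.21). Then |VH| = |H − V| = 32.1.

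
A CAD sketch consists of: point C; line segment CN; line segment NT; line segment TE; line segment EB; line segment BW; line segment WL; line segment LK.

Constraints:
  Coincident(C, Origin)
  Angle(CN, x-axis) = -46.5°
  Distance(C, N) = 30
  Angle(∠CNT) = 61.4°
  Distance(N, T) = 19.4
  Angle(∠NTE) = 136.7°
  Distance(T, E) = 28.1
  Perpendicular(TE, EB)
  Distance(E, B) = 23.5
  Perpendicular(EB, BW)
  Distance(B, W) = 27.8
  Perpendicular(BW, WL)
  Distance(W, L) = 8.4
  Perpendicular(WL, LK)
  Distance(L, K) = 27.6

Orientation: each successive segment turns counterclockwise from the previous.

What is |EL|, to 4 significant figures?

31.64

C is at the origin; CN runs at -46.5° with length 30.0, so N = (20.65, -21.76). ∠CNT = 61.4° gives NT at 72.10° from the x-axis; with |NT| = 19.4, T = (26.61, -3.300). ∠NTE = 136.7° gives TE at 115.4° from the x-axis; with |TE| = 28.1, E = (14.56, 22.08). The perpendicularity gives EB at right angles to TE, so EB runs at -154.6°; with |EB| = 23.5, B = (-6.668, 12.00). EB is perpendicular to BW, so BW runs at -64.60°; with |BW| = 27.8, W = (5.256, -13.11). BW is perpendicular to WL, so WL runs at 25.40°; with |WL| = 8.4, L = (12.84, -9.506). Then |EL| = |L − E| = 31.64.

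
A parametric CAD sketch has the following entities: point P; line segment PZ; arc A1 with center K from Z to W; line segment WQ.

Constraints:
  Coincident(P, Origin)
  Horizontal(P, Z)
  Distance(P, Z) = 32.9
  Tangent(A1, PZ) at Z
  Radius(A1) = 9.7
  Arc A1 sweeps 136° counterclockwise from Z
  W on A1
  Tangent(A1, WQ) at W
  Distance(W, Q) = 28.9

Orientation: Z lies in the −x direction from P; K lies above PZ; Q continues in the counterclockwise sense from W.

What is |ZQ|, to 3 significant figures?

39.3

P is at the origin; PZ is horizontal with |PZ| = 32.9 and Z on the −x side, so Z = (-32.9, 0.00). Since A1 is tangent to PZ there, KZ ⟂ PZ, so K = Z + (0, 9.7) = (-32.9, 9.70). On A1, Z sits at bearing -90° from K; a 136° counterclockwise sweep puts W at bearing 46°, so W = K + 9.7·(cos 46°, sin 46°) = (-26.2, 16.7). Tangency of A1 to WQ means the radius KW is perpendicular to WQ, so WQ runs along (−sin 46°, cos 46°); with |WQ| = 28.9, Q = (-47.0, 36.8). Then |ZQ| = |Q − Z| = 39.3.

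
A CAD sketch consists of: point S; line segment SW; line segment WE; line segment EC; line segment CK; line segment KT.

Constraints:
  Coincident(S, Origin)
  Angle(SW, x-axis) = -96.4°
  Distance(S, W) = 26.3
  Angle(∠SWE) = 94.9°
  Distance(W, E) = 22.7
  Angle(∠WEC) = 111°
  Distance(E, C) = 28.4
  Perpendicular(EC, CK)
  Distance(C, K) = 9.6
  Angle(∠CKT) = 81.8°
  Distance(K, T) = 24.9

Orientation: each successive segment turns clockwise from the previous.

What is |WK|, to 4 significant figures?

38.33

S is at the origin; SW runs at -96.4° with length 26.3, so W = (-2.932, -26.14). ∠SWE = 94.9° gives WE at 178.5° from the x-axis; with |WE| = 22.7, E = (-25.62, -25.54). ∠WEC = 111.0° gives EC at 109.5° from the x-axis; with |EC| = 28.4, C = (-35.10, 1.229). EC ⟂ CK, so CK runs at 19.50°; with |CK| = 9.6, K = (-26.05, 4.434). Then |WK| = |K − W| = 38.33.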